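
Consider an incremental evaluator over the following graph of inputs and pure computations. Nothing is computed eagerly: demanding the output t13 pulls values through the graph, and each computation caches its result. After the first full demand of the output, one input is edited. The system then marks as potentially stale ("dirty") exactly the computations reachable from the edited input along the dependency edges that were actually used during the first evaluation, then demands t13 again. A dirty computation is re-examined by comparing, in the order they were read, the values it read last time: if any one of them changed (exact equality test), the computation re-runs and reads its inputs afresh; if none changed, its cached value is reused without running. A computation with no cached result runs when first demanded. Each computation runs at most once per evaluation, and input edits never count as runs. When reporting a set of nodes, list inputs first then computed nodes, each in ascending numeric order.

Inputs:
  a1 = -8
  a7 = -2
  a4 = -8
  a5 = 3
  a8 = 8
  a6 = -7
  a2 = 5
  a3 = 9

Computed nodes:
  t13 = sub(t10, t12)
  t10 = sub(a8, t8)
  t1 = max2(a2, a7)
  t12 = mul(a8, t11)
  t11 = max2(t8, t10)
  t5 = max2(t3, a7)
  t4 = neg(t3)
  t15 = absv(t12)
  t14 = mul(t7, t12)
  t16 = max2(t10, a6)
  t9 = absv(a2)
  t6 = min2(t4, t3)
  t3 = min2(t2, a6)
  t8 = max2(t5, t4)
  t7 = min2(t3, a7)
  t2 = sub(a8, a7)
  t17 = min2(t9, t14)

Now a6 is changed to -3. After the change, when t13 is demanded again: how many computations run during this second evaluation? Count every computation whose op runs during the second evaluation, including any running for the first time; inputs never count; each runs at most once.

Run set: t3, t4, t5, t8, t10, t11, t12, t13 (8 run).

Initial pass — values computed on the first demand:
  t2 = sub(8, -2) = 10
  t3 = min2(10, -7) = -7
  t4 = neg(-7) = 7
  t5 = max2(-7, -2) = -2
  t8 = max2(-2, 7) = 7
  t10 = sub(8, 7) = 1
  t11 = max2(7, 1) = 7
  t12 = mul(8, 7) = 56
  t13 = sub(1, 56) = -55

Second demand — change propagation:
  t3: re-runs because a6 -7->-3; new result -3.
  t4: re-runs because t3 -7->-3; new result 3.
  t5: re-runs because t3 -7->-3; new result -2 (unchanged).
  t8: re-runs because t4 7->3; new result 3.
  t10: re-runs because t8 7->3; new result 5.
  t11: re-runs because t8 7->3; t10 1->5; new result 5.
  t12: re-runs because t11 7->5; new result 40.
  t13: re-runs because t10 1->5; t12 56->40; new result -35.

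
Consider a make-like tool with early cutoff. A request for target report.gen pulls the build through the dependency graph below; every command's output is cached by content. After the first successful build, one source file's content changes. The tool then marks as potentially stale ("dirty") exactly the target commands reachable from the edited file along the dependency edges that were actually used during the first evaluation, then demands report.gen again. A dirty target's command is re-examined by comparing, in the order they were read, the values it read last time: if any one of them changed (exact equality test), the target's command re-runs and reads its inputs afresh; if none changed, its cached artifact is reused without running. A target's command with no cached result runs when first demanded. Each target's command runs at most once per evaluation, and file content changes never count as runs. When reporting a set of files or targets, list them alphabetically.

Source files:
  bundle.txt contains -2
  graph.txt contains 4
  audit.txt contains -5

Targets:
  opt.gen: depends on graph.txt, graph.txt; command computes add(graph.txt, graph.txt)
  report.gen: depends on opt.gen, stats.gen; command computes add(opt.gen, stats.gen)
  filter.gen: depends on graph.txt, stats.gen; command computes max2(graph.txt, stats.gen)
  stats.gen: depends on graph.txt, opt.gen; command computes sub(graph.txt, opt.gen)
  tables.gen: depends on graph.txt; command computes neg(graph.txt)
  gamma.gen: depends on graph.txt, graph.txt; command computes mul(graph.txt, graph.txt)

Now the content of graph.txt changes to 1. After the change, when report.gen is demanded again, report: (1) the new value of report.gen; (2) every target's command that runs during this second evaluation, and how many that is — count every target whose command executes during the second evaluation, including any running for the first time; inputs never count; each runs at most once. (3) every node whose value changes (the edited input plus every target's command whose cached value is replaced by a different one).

Demanding report.gen again yields 1.
3 target commands run: opt.gen, report.gen, stats.gen.
The nodes whose values change: graph.txt, opt.gen, report.gen, stats.gen.

First demand of the output computes:
  opt.gen = add(4, 4) = 8
  stats.gen = sub(4, 8) = -4
  report.gen = add(8, -4) = 4

After the edit, cleaning proceeds:
  opt.gen: a read changed (graph.txt 4->1; graph.txt 4->1) — executes, giving 2.
  stats.gen: a read changed (graph.txt 4->1; opt.gen 8->2) — executes, giving -1.
  report.gen: a read changed (opt.gen 8->2; stats.gen -4->-1) — executes, giving 1.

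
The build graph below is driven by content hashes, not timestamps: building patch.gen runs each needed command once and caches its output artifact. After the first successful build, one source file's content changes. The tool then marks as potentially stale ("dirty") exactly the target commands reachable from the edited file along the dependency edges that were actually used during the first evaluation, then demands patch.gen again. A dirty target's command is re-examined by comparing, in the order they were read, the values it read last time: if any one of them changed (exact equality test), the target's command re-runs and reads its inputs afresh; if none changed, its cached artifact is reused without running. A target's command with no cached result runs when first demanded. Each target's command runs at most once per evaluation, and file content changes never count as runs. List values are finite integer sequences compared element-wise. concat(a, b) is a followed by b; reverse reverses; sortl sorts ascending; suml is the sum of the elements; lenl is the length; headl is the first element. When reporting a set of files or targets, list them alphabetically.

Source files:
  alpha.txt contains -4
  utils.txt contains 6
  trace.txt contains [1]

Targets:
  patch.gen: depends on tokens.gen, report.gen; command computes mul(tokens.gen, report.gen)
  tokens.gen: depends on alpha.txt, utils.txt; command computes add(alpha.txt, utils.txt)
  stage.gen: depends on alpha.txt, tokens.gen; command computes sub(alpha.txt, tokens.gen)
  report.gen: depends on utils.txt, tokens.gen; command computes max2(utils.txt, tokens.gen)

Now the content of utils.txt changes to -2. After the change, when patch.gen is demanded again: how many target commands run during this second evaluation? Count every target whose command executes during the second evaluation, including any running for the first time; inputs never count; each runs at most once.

Run set: patch.gen, report.gen, tokens.gen (3 run).

Initial pass — values computed on the first demand:
  tokens.gen = add(-4, 6) = 2
  report.gen = max2(6, 2) = 6
  patch.gen = mul(2, 6) = 12

Second demand — change propagation:
  tokens.gen: re-runs because utils.txt 6->-2; new result -6.
  report.gen: re-runs because utils.txt 6->-2; tokens.gen 2->-6; new result -2.
  patch.gen: re-runs because tokens.gen 2->-6; report.gen 6->-2; new result 12 (unchanged).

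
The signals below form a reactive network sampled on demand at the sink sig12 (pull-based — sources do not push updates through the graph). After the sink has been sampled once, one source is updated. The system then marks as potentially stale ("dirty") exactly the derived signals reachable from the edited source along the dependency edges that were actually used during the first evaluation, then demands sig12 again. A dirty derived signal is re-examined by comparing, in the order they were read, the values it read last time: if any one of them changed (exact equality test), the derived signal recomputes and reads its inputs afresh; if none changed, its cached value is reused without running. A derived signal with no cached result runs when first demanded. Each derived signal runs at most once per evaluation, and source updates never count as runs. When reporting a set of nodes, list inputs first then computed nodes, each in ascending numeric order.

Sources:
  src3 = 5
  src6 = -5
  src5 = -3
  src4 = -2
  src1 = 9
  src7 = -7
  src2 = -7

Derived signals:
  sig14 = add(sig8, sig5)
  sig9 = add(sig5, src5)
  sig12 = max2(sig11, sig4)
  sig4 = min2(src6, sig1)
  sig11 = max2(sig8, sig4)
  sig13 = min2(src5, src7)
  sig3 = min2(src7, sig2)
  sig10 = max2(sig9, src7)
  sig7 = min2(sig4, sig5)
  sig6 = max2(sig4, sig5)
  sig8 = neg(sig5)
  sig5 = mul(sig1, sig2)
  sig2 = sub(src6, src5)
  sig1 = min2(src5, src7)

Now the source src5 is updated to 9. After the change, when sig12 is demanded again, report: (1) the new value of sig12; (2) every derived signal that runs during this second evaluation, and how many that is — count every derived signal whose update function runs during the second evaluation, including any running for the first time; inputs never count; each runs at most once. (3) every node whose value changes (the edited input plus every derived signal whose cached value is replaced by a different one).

sig12 now evaluates to -7.
Run set: sig1, sig2, sig5, sig8, sig11 (5 run).
Changed values: src5, sig2, sig5, sig8.
The important point: at sig4 every value read last time is unchanged, so the dirty flag clears without a run.

Initial pass — values computed on the first demand:
  sig1 = min2(-3, -7) = -7
  sig2 = sub(-5, -3) = -2
  sig4 = min2(-5, -7) = -7
  sig5 = mul(-7, -2) = 14
  sig8 = neg(14) = -14
  sig11 = max2(-14, -7) = -7
  sig12 = max2(-7, -7) = -7

Second demand — change propagation:
  sig1: re-runs because src5 -3->9; new result -7 (unchanged).
  sig2: re-runs because src5 -3->9; new result -14.
  sig4: re-examined; everything it read last time is the same (src6 unchanged, sig1 unchanged) — cache -7 kept, no run.
  sig5: re-runs because sig2 -2->-14; new result 98.
  sig8: re-runs because sig5 14->98; new result -98.
  sig11: re-runs because sig8 -14->-98; new result -7 (unchanged).
  sig12: re-examined; everything it read last time is the same (sig11 unchanged, sig4 unchanged) — cache -7 kept, no run.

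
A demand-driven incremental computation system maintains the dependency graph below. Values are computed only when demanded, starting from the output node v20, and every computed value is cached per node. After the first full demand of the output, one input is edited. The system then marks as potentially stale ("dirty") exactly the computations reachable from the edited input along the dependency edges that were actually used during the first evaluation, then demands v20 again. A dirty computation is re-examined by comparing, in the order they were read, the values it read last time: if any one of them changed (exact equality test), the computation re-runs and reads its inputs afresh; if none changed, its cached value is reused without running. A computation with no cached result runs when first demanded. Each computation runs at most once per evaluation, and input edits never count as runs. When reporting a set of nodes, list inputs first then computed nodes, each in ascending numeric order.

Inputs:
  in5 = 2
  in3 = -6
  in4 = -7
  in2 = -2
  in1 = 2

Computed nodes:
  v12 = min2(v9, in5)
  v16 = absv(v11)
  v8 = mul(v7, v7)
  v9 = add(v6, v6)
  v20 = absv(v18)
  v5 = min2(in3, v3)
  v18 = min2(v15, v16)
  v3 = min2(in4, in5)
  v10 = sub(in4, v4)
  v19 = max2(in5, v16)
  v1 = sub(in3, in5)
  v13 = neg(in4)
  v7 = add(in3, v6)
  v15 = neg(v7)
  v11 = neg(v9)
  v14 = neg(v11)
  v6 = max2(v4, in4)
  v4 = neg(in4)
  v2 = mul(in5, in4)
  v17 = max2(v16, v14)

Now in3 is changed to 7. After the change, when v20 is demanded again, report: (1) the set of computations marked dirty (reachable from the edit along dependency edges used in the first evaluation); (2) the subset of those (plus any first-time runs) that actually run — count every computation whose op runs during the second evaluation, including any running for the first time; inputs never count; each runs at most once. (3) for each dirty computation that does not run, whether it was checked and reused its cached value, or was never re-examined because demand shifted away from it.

Marked dirty: v7, v15, v18, v20.
Computations that run: v7, v15, v18, v20 — 4 in total.
Every dirty computation ran.

First evaluation (everything demanded from the output):
  v4 = neg(-7) = 7
  v6 = max2(7, -7) = 7
  v7 = add(-6, 7) = 1
  v9 = add(7, 7) = 14
  v11 = neg(14) = -14
  v15 = neg(1) = -1
  v16 = absv(-14) = 14
  v18 = min2(-1, 14) = -1
  v20 = absv(-1) = 1

Propagation after the edit:
  v7: runs — in3 -6->7; result 14.
  v15: runs — v7 1->14; result -14.
  v18: runs — v15 -1->-14; result -14.
  v20: runs — v18 -1->-14; result 14.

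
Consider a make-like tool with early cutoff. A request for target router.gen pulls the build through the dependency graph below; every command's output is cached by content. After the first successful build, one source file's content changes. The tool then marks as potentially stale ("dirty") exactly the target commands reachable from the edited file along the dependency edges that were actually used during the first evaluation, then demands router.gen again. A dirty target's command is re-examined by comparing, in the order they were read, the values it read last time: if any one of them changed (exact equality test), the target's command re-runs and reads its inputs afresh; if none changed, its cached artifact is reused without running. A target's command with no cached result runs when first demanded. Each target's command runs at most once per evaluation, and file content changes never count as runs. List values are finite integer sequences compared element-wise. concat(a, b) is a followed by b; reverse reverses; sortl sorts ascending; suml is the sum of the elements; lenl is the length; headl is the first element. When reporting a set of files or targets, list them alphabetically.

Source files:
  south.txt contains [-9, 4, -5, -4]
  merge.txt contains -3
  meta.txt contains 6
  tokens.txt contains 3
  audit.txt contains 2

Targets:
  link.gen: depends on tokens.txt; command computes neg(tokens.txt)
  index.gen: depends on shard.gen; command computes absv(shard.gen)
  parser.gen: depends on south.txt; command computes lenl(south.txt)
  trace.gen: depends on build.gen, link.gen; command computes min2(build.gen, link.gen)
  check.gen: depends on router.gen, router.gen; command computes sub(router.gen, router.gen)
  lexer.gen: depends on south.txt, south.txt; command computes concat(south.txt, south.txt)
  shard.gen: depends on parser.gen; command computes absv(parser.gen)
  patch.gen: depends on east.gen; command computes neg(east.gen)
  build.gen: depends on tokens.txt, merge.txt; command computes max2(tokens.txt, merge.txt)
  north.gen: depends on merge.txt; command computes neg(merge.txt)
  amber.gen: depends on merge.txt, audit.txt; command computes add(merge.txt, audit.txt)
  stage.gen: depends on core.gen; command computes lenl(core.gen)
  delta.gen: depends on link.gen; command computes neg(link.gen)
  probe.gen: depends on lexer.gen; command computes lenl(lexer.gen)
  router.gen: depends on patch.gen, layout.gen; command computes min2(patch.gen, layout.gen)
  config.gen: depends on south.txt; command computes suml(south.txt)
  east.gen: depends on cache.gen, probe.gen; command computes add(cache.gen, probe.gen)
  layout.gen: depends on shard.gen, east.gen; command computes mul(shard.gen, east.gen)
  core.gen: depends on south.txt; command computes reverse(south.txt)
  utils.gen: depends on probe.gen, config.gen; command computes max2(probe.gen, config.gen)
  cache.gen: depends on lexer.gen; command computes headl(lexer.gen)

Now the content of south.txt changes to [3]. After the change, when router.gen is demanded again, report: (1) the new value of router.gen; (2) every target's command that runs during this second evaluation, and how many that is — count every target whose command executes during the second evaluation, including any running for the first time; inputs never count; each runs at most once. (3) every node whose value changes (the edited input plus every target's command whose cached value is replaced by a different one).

First demand of the output computes:
  lexer.gen = concat([-9, 4, -5, -4], [-9, 4, -5, -4]) = [-9, 4, -5, -4, -9, 4, -5, -4]
  cache.gen = headl([-9, 4, -5, -4, -9, 4, -5, -4]) = -9
  parser.gen = lenl([-9, 4, -5, -4]) = 4
  probe.gen = lenl([-9, 4, -5, -4, -9, 4, -5, -4]) = 8
  east.gen = add(-9, 8) = -1
  patch.gen = neg(-1) = 1
  shard.gen = absv(4) = 4
  layout.gen = mul(4, -1) = -4
  router.gen = min2(1, -4) = -4

After the edit, cleaning proceeds:
  lexer.gen: a read changed (south.txt [-9, 4, -5, -4]->[3]; south.txt [-9, 4, -5, -4]->[3]) — executes, giving [3, 3].
  cache.gen: a read changed (lexer.gen [-9, 4, -5, -4, -9, 4, -5, -4]->[3, 3]) — executes, giving 3.
  parser.gen: a read changed (south.txt [-9, 4, -5, -4]->[3]) — executes, giving 1.
  probe.gen: a read changed (lexer.gen [-9, 4, -5, -4, -9, 4, -5, -4]->[3, 3]) — executes, giving 2.
  east.gen: a read changed (cache.gen -9->3; probe.gen 8->2) — executes, giving 5.
  patch.gen: a read changed (east.gen -1->5) — executes, giving -5.
  shard.gen: a read changed (parser.gen 4->1) — executes, giving 1.
  layout.gen: a read changed (shard.gen 4->1; east.gen -1->5) — executes, giving 5.
  router.gen: a read changed (patch.gen 1->-5; layout.gen -4->5) — executes, giving -5.

Demanding router.gen again yields -5.
9 target commands run: cache.gen, east.gen, layout.gen, lexer.gen, parser.gen, patch.gen, probe.gen, router.gen, shard.gen.
The nodes whose values change: cache.gen, east.gen, layout.gen, lexer.gen, parser.gen, patch.gen, probe.gen, router.gen, shard.gen, south.txt.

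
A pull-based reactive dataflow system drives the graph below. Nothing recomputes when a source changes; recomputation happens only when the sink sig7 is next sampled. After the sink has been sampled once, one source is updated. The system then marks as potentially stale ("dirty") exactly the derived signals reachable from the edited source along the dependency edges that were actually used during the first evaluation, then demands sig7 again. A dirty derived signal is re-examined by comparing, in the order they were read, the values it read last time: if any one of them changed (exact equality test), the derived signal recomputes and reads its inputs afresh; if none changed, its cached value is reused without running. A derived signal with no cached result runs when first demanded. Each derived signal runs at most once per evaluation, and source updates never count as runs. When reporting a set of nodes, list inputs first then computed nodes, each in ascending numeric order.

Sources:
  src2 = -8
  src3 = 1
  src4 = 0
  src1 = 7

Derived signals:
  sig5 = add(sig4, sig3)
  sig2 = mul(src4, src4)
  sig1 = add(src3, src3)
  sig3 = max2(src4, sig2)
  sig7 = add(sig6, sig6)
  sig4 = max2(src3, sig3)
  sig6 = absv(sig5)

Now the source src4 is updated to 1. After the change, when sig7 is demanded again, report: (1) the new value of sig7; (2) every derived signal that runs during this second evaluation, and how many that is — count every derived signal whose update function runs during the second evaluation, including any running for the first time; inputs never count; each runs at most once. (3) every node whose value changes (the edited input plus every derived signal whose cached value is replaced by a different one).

New value of sig7: 4.
Derived signals that run: sig2, sig3, sig4, sig5, sig6, sig7 — 6 in total.
Values that change: src4, sig2, sig3, sig5, sig6, sig7.

First evaluation (everything demanded from the output):
  sig2 = mul(0, 0) = 0
  sig3 = max2(0, 0) = 0
  sig4 = max2(1, 0) = 1
  sig5 = add(1, 0) = 1
  sig6 = absv(1) = 1
  sig7 = add(1, 1) = 2

Propagation after the edit:
  sig2: runs — src4 0->1; src4 0->1; result 1.
  sig3: runs — src4 0->1; sig2 0->1; result 1.
  sig4: runs — sig3 0->1; result 1 (same value as before).
  sig5: runs — sig3 0->1; result 2.
  sig6: runs — sig5 1->2; result 2.
  sig7: runs — sig6 1->2; sig6 1->2; result 4.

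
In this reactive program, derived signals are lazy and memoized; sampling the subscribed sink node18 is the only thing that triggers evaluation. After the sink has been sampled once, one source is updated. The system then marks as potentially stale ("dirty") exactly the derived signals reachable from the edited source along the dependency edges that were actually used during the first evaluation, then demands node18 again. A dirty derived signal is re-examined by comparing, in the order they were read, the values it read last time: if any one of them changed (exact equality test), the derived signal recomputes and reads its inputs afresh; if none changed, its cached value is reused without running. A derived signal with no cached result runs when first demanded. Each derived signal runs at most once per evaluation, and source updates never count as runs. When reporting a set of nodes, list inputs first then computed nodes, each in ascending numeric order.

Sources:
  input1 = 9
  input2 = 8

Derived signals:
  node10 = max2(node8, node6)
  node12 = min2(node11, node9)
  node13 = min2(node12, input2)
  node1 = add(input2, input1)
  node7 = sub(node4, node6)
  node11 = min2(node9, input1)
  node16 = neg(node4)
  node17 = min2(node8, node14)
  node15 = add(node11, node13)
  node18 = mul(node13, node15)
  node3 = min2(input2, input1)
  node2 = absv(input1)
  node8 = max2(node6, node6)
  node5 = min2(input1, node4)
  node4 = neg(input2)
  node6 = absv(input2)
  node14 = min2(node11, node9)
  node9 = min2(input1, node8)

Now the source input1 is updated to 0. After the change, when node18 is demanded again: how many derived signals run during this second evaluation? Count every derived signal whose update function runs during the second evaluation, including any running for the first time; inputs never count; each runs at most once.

6 derived signals run: node9, node11, node12, node13, node15, node18.

First demand of the output computes:
  node6 = absv(8) = 8
  node8 = max2(8, 8) = 8
  node9 = min2(9, 8) = 8
  node11 = min2(8, 9) = 8
  node12 = min2(8, 8) = 8
  node13 = min2(8, 8) = 8
  node15 = add(8, 8) = 16
  node18 = mul(8, 16) = 128

After the edit, cleaning proceeds:
  node9: a read changed (input1 9->0) — executes, giving 0.
  node11: a read changed (node9 8->0; input1 9->0) — executes, giving 0.
  node12: a read changed (node11 8->0; node9 8->0) — executes, giving 0.
  node13: a read changed (node12 8->0) — executes, giving 0.
  node15: a read changed (node11 8->0; node13 8->0) — executes, giving 0.
  node18: a read changed (node13 8->0; node15 16->0) — executes, giving 0.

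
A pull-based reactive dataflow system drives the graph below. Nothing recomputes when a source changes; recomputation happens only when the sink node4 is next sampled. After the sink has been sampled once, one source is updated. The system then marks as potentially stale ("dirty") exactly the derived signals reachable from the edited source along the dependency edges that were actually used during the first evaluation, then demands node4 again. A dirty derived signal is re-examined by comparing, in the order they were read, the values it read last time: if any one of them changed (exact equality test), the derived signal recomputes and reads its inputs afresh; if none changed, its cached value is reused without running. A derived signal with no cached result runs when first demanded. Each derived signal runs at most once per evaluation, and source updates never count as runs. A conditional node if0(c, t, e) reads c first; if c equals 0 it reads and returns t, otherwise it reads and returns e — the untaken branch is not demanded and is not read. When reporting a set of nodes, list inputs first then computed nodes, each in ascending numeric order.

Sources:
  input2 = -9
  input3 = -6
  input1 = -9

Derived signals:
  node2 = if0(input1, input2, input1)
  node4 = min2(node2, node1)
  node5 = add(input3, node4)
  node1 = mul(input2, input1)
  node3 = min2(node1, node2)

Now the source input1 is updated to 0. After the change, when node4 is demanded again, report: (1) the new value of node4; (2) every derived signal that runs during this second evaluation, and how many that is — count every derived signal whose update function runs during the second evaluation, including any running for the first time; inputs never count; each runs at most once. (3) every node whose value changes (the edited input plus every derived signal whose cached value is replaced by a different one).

First evaluation (everything demanded from the output):
  node1 = mul(-9, -9) = 81
  node2 = if0(input1=-9 -> else branch input1) = -9
  node4 = min2(-9, 81) = -9

Propagation after the edit:
  node1: runs — input1 -9->0; result 0.
  node2: runs — input1 -9->0; input1 -9->0; result -9 (same value as before).
  node4: runs — node1 81->0; result -9 (same value as before).

New value of node4: -9.
Derived signals that run: node1, node2, node4 — 3 in total.
Values that change: input1, node1.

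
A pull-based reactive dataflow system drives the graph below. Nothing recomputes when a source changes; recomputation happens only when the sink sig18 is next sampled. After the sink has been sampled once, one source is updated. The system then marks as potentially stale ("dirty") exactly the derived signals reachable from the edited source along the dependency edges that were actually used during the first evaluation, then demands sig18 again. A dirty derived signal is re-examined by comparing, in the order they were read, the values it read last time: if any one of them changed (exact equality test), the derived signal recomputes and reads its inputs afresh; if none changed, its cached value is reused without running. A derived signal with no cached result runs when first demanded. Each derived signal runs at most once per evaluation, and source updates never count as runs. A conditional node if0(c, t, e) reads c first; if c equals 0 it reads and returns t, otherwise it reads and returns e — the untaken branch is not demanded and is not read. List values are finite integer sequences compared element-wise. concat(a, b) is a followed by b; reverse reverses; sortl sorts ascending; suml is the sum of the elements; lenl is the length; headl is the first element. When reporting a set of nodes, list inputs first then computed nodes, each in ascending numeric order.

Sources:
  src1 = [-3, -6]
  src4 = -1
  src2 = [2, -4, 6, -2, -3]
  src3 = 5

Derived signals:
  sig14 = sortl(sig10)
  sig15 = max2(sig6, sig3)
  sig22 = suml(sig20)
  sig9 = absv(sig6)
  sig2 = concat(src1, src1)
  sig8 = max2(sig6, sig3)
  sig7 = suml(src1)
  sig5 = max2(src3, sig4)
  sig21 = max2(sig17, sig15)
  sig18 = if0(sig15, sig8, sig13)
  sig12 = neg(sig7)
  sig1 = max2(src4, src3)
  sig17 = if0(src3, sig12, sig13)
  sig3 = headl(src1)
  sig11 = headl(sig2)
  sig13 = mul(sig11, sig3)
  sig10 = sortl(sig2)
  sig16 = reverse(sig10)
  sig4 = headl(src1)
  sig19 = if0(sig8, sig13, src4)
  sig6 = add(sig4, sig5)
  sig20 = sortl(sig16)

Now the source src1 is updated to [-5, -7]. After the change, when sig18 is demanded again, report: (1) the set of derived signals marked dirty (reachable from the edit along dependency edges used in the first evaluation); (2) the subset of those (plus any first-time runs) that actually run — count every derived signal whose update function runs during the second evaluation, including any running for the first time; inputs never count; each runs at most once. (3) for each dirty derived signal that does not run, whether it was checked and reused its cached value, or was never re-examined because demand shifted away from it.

Marked dirty: sig2, sig3, sig4, sig5, sig6, sig11, sig13, sig15, sig18.
Derived signals that run: sig3, sig4, sig5, sig6, sig8, sig15, sig18 — 7 in total.
Never re-examined (demand shifted away): sig2, sig11, sig13.
Key observation: a condition flipped, so demand moved to the other branch — sig2, sig11, sig13 are never re-examined.

First evaluation (everything demanded from the output):
  sig2 = concat([-3, -6], [-3, -6]) = [-3, -6, -3, -6]
  sig3 = headl([-3, -6]) = -3
  sig4 = headl([-3, -6]) = -3
  sig5 = max2(5, -3) = 5
  sig6 = add(-3, 5) = 2
  sig11 = headl([-3, -6, -3, -6]) = -3
  sig13 = mul(-3, -3) = 9
  sig15 = max2(2, -3) = 2
  sig18 = if0(sig15=2 -> else branch sig13) = 9

Propagation after the edit:
  sig2: marked dirty but never re-examined — demand shifted away from it.
  sig3: runs — src1 [-3, -6]->[-5, -7]; result -5.
  sig4: runs — src1 [-3, -6]->[-5, -7]; result -5.
  sig5: runs — sig4 -3->-5; result 5 (same value as before).
  sig6: runs — sig4 -3->-5; result 0.
  sig8: demanded for the first time — runs, produces 0.
  sig11: marked dirty but never re-examined — demand shifted away from it.
  sig13: marked dirty but never re-examined — demand shifted away from it.
  sig15: runs — sig6 2->0; sig3 -3->-5; result 0.
  sig18: runs — sig15 2->0; result 0.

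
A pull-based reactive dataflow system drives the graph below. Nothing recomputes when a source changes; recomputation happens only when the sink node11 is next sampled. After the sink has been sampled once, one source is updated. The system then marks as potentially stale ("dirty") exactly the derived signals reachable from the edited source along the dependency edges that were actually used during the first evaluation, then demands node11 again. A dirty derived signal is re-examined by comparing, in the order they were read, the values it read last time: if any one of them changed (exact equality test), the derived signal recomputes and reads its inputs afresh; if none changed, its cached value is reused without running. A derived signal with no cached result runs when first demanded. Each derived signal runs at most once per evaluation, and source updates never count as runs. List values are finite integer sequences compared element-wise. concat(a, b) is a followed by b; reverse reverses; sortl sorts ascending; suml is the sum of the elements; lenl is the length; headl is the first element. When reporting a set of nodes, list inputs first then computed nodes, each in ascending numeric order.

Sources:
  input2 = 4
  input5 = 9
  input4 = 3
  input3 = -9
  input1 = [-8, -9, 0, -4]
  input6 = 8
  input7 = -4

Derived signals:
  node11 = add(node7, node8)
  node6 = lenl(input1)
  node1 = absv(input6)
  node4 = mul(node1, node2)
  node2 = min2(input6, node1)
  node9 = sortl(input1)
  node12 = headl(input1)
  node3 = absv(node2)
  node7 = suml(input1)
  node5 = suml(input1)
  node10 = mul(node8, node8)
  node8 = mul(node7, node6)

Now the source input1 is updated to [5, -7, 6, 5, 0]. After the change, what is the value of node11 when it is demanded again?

New value of node11: 54.

First evaluation (everything demanded from the output):
  node6 = lenl([-8, -9, 0, -4]) = 4
  node7 = suml([-8, -9, 0, -4]) = -21
  node8 = mul(-21, 4) = -84
  node11 = add(-21, -84) = -105

Propagation after the edit:
  node6: runs — input1 [-8, -9, 0, -4]->[5, -7, 6, 5, 0]; result 5.
  node7: runs — input1 [-8, -9, 0, -4]->[5, -7, 6, 5, 0]; result 9.
  node8: runs — node7 -21->9; node6 4->5; result 45.
  node11: runs — node7 -21->9; node8 -84->45; result 54.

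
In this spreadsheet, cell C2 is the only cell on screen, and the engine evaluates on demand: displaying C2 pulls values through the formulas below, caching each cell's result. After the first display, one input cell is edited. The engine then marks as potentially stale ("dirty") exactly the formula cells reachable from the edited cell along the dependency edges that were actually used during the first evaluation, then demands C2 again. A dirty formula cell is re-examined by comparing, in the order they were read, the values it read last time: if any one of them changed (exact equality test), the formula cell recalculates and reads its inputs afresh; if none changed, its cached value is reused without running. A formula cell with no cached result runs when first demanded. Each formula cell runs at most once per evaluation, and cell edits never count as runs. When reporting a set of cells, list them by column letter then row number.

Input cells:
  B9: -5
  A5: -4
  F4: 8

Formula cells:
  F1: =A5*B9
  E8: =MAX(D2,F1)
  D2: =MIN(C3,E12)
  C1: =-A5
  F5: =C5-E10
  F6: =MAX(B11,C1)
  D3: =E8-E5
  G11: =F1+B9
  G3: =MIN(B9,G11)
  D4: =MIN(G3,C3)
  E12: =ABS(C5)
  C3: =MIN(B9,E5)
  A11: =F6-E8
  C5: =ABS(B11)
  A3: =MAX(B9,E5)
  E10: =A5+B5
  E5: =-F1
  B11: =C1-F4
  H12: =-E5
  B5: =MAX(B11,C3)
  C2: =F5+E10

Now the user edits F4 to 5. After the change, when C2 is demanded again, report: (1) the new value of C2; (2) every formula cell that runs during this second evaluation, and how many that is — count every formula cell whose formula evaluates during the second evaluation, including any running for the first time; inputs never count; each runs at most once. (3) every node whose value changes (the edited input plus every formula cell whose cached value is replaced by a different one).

C2 now evaluates to 1.
Run set: B5, B11, C2, C5, E10, F5 (6 run).
Changed values: B5, B11, C2, C5, E10, F4, F5.

Initial pass — values computed on the first demand:
  C1 = -(-4) = 4
  B11 = 4 - 8 = -4
  C5 = ABS(-4) = 4
  F1 = -4 * -5 = 20
  E5 = -(20) = -20
  C3 = MIN(-5, -20) = -20
  B5 = MAX(-4, -20) = -4
  E10 = -4 + -4 = -8
  F5 = 4 - -8 = 12
  C2 = 12 + -8 = 4

Second demand — change propagation:
  B11: re-runs because F4 8->5; new result -1.
  B5: re-runs because B11 -4->-1; new result -1.
  C5: re-runs because B11 -4->-1; new result 1.
  E10: re-runs because B5 -4->-1; new result -5.
  F5: re-runs because C5 4->1; E10 -8->-5; new result 6.
  C2: re-runs because F5 12->6; E10 -8->-5; new result 1.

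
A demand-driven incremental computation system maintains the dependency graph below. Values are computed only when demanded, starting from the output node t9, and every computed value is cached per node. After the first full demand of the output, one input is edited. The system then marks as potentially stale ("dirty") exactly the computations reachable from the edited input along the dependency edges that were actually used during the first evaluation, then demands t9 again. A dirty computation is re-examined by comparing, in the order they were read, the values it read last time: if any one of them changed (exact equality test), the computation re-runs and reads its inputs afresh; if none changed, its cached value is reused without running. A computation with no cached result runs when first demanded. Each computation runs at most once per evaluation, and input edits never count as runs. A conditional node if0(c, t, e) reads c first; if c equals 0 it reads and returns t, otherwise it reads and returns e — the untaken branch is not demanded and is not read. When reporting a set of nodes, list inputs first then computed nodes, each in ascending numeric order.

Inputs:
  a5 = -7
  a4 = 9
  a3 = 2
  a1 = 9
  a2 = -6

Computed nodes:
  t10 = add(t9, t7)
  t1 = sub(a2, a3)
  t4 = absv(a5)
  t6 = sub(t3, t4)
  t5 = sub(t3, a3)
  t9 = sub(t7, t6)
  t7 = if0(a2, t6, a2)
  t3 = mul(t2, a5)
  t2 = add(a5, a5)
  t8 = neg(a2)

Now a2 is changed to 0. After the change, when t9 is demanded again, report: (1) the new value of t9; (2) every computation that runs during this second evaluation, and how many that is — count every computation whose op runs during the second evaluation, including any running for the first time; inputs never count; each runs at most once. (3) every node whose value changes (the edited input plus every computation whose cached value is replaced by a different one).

First evaluation (everything demanded from the output):
  t2 = add(-7, -7) = -14
  t3 = mul(-14, -7) = 98
  t4 = absv(-7) = 7
  t6 = sub(98, 7) = 91
  t7 = if0(a2=-6 -> else branch a2) = -6
  t9 = sub(-6, 91) = -97

Propagation after the edit:
  t7: runs — a2 -6->0; a2 -6->0; result 91.
  t9: runs — t7 -6->91; result 0.

New value of t9: 0.
Computations that run: t7, t9 — 2 in total.
Values that change: a2, t7, t9.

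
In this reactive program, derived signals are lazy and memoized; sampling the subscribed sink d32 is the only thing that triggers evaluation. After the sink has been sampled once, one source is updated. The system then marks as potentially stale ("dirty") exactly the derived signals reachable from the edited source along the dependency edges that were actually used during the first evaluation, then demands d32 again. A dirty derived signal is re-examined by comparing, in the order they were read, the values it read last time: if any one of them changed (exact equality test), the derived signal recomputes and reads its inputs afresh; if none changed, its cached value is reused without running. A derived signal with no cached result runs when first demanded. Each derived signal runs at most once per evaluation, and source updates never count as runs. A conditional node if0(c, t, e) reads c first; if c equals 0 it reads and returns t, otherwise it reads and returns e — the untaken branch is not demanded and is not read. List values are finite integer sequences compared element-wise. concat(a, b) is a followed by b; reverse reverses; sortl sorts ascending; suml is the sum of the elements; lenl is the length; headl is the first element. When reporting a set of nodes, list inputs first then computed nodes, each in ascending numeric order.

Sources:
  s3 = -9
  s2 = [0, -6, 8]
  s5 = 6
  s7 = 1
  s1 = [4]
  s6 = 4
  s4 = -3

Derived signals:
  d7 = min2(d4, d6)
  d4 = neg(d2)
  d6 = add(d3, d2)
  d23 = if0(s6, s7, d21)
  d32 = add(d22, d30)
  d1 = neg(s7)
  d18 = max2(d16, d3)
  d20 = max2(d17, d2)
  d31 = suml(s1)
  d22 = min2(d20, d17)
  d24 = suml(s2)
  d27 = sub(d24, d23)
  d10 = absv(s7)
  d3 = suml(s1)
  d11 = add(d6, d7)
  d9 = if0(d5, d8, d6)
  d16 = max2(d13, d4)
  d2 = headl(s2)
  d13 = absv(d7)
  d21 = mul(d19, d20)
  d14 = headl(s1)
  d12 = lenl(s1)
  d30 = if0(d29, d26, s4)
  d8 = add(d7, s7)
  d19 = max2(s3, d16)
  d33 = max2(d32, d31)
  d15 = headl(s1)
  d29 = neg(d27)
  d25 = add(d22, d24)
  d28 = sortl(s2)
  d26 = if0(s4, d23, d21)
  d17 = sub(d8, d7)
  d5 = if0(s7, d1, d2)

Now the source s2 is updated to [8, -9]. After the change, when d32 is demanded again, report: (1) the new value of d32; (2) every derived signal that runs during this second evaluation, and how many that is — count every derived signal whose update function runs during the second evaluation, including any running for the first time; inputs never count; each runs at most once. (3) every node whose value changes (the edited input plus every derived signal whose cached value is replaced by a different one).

Demanding d32 again yields -2.
17 derived signals run: d2, d4, d6, d7, d8, d13, d16, d17, d19, d20, d21, d22, d23, d24, d27, d29, d30.
The nodes whose values change: s2, d2, d4, d6, d7, d8, d13, d16, d19, d20, d21, d23, d24, d27, d29.
Note where the cutoff bites: d32 is checked, finds nothing changed, and keeps its cache.

First demand of the output computes:
  d2 = headl([0, -6, 8]) = 0
  d3 = suml([4]) = 4
  d4 = neg(0) = 0
  d6 = add(4, 0) = 4
  d7 = min2(0, 4) = 0
  d8 = add(0, 1) = 1
  d13 = absv(0) = 0
  d16 = max2(0, 0) = 0
  d17 = sub(1, 0) = 1
  d19 = max2(-9, 0) = 0
  d20 = max2(1, 0) = 1
  d21 = mul(0, 1) = 0
  d22 = min2(1, 1) = 1
  d23 = if0(s6=4 -> else branch d21) = 0
  d24 = suml([0, -6, 8]) = 2
  d27 = sub(2, 0) = 2
  d29 = neg(2) = -2
  d30 = if0(d29=-2 -> else branch s4) = -3
  d32 = add(1, -3) = -2

After the edit, cleaning proceeds:
  d2: a read changed (s2 [0, -6, 8]->[8, -9]) — executes, giving 8.
  d4: a read changed (d2 0->8) — executes, giving -8.
  d6: a read changed (d2 0->8) — executes, giving 12.
  d7: a read changed (d4 0->-8; d6 4->12) — executes, giving -8.
  d8: a read changed (d7 0->-8) — executes, giving -7.
  d13: a read changed (d7 0->-8) — executes, giving 8.
  d16: a read changed (d13 0->8; d4 0->-8) — executes, giving 8.
  d17: a read changed (d8 1->-7; d7 0->-8) — executes, giving 1 — identical to its old value.
  d19: a read changed (d16 0->8) — executes, giving 8.
  d20: a read changed (d2 0->8) — executes, giving 8.
  d21: a read changed (d19 0->8; d20 1->8) — executes, giving 64.
  d22: a read changed (d20 1->8) — executes, giving 1 — identical to its old value.
  d23: a read changed (d21 0->64) — executes, giving 64.
  d24: a read changed (s2 [0, -6, 8]->[8, -9]) — executes, giving -1.
  d27: a read changed (d24 2->-1; d23 0->64) — executes, giving -65.
  d29: a read changed (d27 2->-65) — executes, giving 65.
  d30: a read changed (d29 -2->65) — executes, giving -3 — identical to its old value.
  d32: dirty, but its reads are unchanged (d22 unchanged, d30 unchanged); cached -2 stands.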